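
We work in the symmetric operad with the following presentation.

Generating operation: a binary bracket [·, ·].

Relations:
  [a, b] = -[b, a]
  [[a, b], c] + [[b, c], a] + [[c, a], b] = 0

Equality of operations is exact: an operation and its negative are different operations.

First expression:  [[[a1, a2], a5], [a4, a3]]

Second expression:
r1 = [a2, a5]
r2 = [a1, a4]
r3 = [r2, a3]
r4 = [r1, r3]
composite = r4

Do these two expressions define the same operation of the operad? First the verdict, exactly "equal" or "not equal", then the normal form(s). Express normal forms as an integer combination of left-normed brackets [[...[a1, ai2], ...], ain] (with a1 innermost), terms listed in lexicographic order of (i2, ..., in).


not equal: they reduce to -[[[[a1, a2], a5], a3], a4] + [[[[a1, a2], a5], a4], a3] and -[[[[a1, a4], a3], a2], a5] + [[[[a1, a4], a3], a5], a2]

The first composite normalizes to -[[[[a1, a2], a5], a3], a4] + [[[[a1, a2], a5], a4], a3]
The second composite normalizes to -[[[[a1, a4], a3], a2], a5] + [[[[a1, a4], a3], a5], a2]
Different reductions; not equal.


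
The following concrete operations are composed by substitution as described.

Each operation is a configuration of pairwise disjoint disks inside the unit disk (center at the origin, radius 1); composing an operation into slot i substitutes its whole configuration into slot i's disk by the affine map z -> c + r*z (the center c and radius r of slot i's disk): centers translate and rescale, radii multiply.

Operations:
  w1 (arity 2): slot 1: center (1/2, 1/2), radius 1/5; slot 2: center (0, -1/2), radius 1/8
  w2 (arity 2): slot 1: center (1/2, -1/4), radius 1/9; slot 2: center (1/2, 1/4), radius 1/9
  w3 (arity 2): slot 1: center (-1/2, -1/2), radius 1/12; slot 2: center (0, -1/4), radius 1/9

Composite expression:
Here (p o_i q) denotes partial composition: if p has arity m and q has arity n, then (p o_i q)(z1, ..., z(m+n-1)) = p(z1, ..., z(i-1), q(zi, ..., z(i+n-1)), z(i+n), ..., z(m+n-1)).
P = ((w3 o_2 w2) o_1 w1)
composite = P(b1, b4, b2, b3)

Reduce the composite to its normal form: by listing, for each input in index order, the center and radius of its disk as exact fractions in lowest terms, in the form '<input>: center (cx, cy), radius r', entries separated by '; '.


Nesting under w3 composes maps z -> c + r*z down each b-path.
for b1, the 2-step affine chain lands on center (-11/24, -11/24), radius 1/60
for b4, the 2-step affine chain lands on center (-1/2, -13/24), radius 1/96
for b2, the 2-step affine chain lands on center (1/18, -5/18), radius 1/81
for b3, the 2-step affine chain lands on center (1/18, -2/9), radius 1/81

b1: center (-11/24, -11/24), radius 1/60; b2: center (1/18, -5/18), radius 1/81; b3: center (1/18, -2/9), radius 1/81; b4: center (-1/2, -13/24), radius 1/96


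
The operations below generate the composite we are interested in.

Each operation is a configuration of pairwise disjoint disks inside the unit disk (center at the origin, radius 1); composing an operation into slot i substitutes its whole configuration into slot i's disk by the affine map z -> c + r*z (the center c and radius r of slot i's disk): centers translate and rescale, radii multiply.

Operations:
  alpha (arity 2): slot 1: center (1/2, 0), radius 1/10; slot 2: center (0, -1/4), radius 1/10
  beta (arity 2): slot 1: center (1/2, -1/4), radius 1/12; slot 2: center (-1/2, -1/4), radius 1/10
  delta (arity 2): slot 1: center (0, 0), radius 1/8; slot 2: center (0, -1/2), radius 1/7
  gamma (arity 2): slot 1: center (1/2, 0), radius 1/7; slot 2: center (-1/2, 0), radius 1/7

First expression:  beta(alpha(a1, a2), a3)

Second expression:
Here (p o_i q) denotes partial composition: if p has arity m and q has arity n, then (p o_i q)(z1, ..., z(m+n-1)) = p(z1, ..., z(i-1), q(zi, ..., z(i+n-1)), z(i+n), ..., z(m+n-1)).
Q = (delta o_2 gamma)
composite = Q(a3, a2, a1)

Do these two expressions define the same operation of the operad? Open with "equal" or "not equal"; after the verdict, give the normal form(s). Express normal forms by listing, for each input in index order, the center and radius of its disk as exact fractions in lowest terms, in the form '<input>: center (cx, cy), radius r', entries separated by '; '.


The first expression, normalized: a1: center (13/24, -1/4), radius 1/120; a2: center (1/2, -13/48), radius 1/120; a3: center (-1/2, -1/4), radius 1/10
The second expression, normalized: a1: center (-1/14, -1/2), radius 1/49; a2: center (1/14, -1/2), radius 1/49; a3: center (0, 0), radius 1/8
No match — not equal.

not equal; first: a1: center (13/24, -1/4), radius 1/120; a2: center (1/2, -13/48), radius 1/120; a3: center (-1/2, -1/4), radius 1/10; second: a1: center (-1/14, -1/2), radius 1/49; a2: center (1/14, -1/2), radius 1/49; a3: center (0, 0), radius 1/8


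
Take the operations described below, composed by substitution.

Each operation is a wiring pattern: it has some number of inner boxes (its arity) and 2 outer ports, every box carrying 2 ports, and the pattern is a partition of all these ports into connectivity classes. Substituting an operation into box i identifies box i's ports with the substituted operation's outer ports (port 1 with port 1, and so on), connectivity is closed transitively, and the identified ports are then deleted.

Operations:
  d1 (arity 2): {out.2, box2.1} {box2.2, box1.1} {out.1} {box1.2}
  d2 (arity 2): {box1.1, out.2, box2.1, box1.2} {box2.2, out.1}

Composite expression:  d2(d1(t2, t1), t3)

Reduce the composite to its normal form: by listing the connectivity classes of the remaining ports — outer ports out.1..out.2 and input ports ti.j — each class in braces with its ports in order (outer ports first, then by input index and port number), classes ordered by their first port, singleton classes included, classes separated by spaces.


{out.1, t3.2} {out.2, t1.1, t3.1} {t1.2, t2.1} {t2.2}

After gluing at d2, chains via deleted ports link the t-ports.
the subtree at d1 composes to {out.1} {out.2, t1.1} {t1.2, t2.1} {t2.2} on (t2, t1); out.j = own outer ports
the subtree at d2 composes to {out.1, t3.2} {out.2, t1.1, t3.1} {t1.2, t2.1} {t2.2} on (t2, t1, t3); out.j = own outer ports


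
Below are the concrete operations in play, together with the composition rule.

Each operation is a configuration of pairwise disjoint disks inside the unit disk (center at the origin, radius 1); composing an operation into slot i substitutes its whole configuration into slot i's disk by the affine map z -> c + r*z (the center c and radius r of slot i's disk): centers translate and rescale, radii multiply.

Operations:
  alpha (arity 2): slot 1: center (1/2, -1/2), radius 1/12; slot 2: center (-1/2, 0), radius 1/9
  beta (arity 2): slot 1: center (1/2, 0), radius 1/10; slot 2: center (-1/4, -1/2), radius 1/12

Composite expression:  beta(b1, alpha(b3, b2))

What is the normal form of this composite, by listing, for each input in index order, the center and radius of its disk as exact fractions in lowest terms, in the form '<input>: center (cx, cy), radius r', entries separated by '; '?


b1: center (1/2, 0), radius 1/10; b2: center (-7/24, -1/2), radius 1/108; b3: center (-5/24, -13/24), radius 1/144

Only the slot chain above each b matters under beta; compose those maps.
for b1, the 1-step affine chain lands on center (1/2, 0), radius 1/10
for b3, the 2-step affine chain lands on center (-5/24, -13/24), radius 1/144
for b2, the 2-step affine chain lands on center (-7/24, -1/2), radius 1/108


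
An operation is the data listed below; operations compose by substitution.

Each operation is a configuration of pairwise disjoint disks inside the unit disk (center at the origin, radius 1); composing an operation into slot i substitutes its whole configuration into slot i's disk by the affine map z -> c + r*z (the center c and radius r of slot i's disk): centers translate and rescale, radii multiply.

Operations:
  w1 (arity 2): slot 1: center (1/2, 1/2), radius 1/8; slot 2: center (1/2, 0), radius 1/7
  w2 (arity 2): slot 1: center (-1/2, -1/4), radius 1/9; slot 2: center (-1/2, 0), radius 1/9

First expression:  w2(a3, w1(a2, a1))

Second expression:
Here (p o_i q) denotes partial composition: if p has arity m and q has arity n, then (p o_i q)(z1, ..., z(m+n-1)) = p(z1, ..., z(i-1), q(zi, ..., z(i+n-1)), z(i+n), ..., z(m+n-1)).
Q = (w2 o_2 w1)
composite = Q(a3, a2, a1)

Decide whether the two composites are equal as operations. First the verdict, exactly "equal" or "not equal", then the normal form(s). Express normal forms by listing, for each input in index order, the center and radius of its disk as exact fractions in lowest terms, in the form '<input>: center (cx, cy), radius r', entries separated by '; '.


equal — both sides give a1: center (-4/9, 0), radius 1/63; a2: center (-4/9, 1/18), radius 1/72; a3: center (-1/2, -1/4), radius 1/9

The first composite normalizes to a1: center (-4/9, 0), radius 1/63; a2: center (-4/9, 1/18), radius 1/72; a3: center (-1/2, -1/4), radius 1/9
The second composite normalizes to a1: center (-4/9, 0), radius 1/63; a2: center (-4/9, 1/18), radius 1/72; a3: center (-1/2, -1/4), radius 1/9
Same normal form: equal.


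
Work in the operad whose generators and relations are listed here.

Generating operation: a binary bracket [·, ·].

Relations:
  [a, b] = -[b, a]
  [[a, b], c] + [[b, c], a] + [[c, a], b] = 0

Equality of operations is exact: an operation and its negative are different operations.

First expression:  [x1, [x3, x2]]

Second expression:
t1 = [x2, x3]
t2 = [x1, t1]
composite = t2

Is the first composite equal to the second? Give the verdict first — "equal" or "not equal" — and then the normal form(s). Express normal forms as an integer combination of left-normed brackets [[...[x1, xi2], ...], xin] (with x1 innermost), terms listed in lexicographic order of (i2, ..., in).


not equal: they reduce to -[[x1, x2], x3] + [[x1, x3], x2] and [[x1, x2], x3] - [[x1, x3], x2]

Reducing the first expression gives -[[x1, x2], x3] + [[x1, x3], x2]
Reducing the second expression gives [[x1, x2], x3] - [[x1, x3], x2]
Distinct normal forms: not equal.


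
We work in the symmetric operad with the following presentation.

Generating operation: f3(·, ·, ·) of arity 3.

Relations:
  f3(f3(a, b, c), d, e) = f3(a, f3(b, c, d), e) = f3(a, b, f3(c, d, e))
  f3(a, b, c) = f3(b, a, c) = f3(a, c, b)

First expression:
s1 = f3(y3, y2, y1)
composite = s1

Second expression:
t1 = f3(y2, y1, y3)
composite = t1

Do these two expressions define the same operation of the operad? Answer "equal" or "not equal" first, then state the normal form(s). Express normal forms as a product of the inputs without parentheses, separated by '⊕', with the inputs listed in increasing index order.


equal: each reduces to y1 ⊕ y2 ⊕ y3

Reducing the first expression gives y1 ⊕ y2 ⊕ y3
Reducing the second expression gives y1 ⊕ y2 ⊕ y3
Same normal form: equal.


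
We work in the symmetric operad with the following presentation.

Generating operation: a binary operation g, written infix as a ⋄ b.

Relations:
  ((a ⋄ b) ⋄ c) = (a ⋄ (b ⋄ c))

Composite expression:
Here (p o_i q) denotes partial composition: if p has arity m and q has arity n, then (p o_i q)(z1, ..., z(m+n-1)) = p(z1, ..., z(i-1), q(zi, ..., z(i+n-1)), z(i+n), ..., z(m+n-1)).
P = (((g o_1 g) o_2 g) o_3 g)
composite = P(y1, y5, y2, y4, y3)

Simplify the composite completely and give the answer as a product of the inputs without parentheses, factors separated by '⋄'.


y1 ⋄ y5 ⋄ y2 ⋄ y4 ⋄ y3

Associativity of g dissolves the nesting; only the y-input order survives.
(y2 ⋄ y4) spells out as y2 ⋄ y4
(y5 ⋄ (y2 ⋄ y4)) spells out as y5 ⋄ y2 ⋄ y4
(y1 ⋄ (y5 ⋄ (y2 ⋄ y4))) spells out as y1 ⋄ y5 ⋄ y2 ⋄ y4
((y1 ⋄ (y5 ⋄ (y2 ⋄ y4))) ⋄ y3) spells out as y1 ⋄ y5 ⋄ y2 ⋄ y4 ⋄ y3


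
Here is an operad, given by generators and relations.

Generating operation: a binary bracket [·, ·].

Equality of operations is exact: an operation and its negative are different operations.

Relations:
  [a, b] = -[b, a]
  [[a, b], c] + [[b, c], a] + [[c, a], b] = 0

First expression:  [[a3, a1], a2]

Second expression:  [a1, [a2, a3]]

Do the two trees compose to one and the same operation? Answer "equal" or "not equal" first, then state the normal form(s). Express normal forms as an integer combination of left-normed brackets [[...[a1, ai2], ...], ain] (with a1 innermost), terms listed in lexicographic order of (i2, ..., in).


not equal; the first gives -[[a1, a3], a2] and the second [[a1, a2], a3] - [[a1, a3], a2]

The first expression reduces to -[[a1, a3], a2]
The second expression reduces to [[a1, a2], a3] - [[a1, a3], a2]
No match — not equal.


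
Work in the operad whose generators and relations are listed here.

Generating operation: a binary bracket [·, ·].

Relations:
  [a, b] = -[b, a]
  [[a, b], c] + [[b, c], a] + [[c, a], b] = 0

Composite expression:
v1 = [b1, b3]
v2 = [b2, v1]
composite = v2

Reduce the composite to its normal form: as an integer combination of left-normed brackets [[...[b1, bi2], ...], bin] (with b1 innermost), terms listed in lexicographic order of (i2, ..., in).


Skip Jacobi rewriting: expand, keep b1-initial words, read off terms.
Composite bracket: [b2, [b1, b3]]
Each bracket splits as ab - ba, giving 4 signed words (2^2 = 4).
The b1-initial words carry the normal form:
  b1b3b2 (sign -1) contributes -[[b1, b3], b2]

-[[b1, b3], b2]


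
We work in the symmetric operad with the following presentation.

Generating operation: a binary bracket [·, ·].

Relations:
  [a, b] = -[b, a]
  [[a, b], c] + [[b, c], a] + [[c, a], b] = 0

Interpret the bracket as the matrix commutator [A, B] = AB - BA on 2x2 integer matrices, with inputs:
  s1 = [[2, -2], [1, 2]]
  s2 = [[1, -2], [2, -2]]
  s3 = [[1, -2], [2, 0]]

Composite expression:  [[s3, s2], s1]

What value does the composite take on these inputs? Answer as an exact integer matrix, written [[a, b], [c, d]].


[s3, s2] = [[0, 4], [4, 0]]
[[s3, s2], s1] = [[12, 0], [0, -12]]

[[12, 0], [0, -12]]


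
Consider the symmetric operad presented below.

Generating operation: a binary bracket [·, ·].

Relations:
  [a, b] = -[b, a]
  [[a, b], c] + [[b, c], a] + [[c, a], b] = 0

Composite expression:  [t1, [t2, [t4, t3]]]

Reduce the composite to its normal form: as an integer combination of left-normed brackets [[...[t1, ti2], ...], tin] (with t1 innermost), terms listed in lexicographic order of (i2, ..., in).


-[[[t1, t2], t3], t4] + [[[t1, t2], t4], t3] + [[[t1, t3], t4], t2] - [[[t1, t4], t3], t2]


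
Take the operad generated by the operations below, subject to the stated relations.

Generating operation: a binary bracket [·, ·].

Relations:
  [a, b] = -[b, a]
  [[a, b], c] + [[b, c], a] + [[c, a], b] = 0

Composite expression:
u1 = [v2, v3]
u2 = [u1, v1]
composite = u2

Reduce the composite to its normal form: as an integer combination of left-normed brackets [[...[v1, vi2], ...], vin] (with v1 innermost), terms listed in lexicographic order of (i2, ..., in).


Antisymmetry and Jacobi reduce to v1-anchored left-normed brackets.
Composite bracket: [[v2, v3], v1]
Under [a, b] = ab - ba we get 4 signed associative words (2^2 = 4).
Coefficients come from the v1-initial words:
  the word v1v2v3 carries sign -1 and contributes -[[v1, v2], v3]
  the word v1v3v2 carries sign +1 and contributes +[[v1, v3], v2]

-[[v1, v2], v3] + [[v1, v3], v2]


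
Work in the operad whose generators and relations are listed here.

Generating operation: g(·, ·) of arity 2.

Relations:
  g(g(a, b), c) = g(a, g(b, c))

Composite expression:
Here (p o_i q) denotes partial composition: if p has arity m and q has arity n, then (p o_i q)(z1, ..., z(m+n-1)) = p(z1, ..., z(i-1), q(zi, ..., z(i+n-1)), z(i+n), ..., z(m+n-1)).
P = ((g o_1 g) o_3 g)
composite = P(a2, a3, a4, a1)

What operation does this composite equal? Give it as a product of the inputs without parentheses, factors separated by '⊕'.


a2 ⊕ a3 ⊕ a4 ⊕ a1

Associativity of g dissolves the nesting; only the a-input order survives.
g(a2, a3) flattens to a2 ⊕ a3
g(a4, a1) flattens to a4 ⊕ a1
g(g(a2, a3), g(a4, a1)) flattens to a2 ⊕ a3 ⊕ a4 ⊕ a1


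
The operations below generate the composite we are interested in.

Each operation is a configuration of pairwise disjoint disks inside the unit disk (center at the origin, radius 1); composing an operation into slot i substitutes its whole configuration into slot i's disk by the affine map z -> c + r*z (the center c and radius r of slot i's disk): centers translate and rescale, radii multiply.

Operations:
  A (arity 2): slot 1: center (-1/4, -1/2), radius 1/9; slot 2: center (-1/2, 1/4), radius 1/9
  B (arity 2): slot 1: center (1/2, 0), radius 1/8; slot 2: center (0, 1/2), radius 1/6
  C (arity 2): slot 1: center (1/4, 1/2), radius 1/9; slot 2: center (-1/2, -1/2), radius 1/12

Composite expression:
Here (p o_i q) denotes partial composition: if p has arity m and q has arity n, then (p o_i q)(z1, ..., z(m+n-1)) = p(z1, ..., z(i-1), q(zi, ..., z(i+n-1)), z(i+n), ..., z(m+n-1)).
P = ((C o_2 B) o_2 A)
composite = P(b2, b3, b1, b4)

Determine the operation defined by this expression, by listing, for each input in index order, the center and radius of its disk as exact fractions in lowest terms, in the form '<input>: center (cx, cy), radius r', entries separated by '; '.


Follow each b-input down from C: c' goes to c + r*c', radius to r*r'.
tracing b2 down its 1-map path: center (1/4, 1/2), radius 1/9
tracing b3 down its 3-map path: center (-59/128, -97/192), radius 1/864
tracing b1 down its 3-map path: center (-89/192, -191/384), radius 1/864
tracing b4 down its 2-map path: center (-1/2, -11/24), radius 1/72

b1: center (-89/192, -191/384), radius 1/864; b2: center (1/4, 1/2), radius 1/9; b3: center (-59/128, -97/192), radius 1/864; b4: center (-1/2, -11/24), radius 1/72


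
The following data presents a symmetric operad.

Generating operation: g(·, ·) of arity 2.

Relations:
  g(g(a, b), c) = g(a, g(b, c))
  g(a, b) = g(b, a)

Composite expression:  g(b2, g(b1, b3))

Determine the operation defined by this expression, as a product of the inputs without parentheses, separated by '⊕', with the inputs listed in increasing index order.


b1 ⊕ b2 ⊕ b3

Reordering under g is free, so list the b-inputs canonically.
g(b1, b3) reduces to b1 ⊕ b3
g(b2, g(b1, b3)) reduces to b2 ⊕ b1 ⊕ b3
reordering the factors by index: b1 ⊕ b2 ⊕ b3


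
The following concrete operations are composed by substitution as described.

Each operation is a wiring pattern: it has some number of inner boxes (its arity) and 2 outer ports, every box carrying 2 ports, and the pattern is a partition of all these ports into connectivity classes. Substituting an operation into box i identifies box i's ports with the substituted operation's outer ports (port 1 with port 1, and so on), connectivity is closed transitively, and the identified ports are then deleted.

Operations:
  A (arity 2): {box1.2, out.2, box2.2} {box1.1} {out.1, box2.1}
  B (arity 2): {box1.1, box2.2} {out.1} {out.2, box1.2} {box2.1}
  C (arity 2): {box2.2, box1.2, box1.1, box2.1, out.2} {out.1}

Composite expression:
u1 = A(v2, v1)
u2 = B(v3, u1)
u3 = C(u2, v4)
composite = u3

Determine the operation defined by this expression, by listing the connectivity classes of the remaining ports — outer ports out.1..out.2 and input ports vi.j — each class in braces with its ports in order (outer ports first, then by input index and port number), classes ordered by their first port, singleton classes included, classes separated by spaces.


Substituting into C glues patterns; closure does the rest.
composing A on (v2, v1), with out.j its own outer ports: {out.1, v1.1} {out.2, v1.2, v2.2} {v2.1}
composing B on (v3, v2, v1), with out.j its own outer ports: {out.1} {out.2, v3.2} {v1.1} {v1.2, v2.2, v3.1} {v2.1}
composing C on (v3, v2, v1, v4), with out.j its own outer ports: {out.1} {out.2, v3.2, v4.1, v4.2} {v1.1} {v1.2, v2.2, v3.1} {v2.1}

{out.1} {out.2, v3.2, v4.1, v4.2} {v1.1} {v1.2, v2.2, v3.1} {v2.1}


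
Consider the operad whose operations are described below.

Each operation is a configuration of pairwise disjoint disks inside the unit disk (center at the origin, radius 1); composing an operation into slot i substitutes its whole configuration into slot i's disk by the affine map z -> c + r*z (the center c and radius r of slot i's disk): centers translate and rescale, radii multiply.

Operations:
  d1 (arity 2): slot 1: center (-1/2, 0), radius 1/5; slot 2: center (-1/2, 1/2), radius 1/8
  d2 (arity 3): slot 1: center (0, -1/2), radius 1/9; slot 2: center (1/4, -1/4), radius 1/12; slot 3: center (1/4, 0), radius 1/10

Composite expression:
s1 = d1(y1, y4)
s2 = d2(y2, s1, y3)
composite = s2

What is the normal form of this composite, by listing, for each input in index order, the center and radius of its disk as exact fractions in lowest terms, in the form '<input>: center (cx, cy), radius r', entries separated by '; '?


y1: center (5/24, -1/4), radius 1/60; y2: center (0, -1/2), radius 1/9; y3: center (1/4, 0), radius 1/10; y4: center (5/24, -5/24), radius 1/96

Affine substitution under d2: radii multiply and y-centers shift.
y2 passes through 1 substitution, ending at center (0, -1/2), radius 1/9
y1 passes through 2 substitutions, ending at center (5/24, -1/4), radius 1/60
y4 passes through 2 substitutions, ending at center (5/24, -5/24), radius 1/96
y3 passes through 1 substitution, ending at center (1/4, 0), radius 1/10


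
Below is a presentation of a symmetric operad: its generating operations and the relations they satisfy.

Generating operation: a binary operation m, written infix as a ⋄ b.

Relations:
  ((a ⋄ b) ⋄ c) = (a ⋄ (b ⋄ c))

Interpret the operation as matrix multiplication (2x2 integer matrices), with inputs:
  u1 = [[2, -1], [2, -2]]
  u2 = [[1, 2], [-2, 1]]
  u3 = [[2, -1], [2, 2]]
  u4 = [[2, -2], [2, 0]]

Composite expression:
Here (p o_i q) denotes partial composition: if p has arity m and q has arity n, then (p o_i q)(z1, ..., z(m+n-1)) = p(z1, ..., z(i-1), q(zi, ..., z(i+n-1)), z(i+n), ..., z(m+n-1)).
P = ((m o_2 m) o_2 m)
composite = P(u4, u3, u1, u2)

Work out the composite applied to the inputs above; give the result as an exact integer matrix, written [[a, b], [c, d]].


(u3 ⋄ u1) = [[2, 0], [8, -6]]
((u3 ⋄ u1) ⋄ u2) = [[2, 4], [20, 10]]
(u4 ⋄ ((u3 ⋄ u1) ⋄ u2)) = [[-36, -12], [4, 8]]

[[-36, -12], [4, 8]]


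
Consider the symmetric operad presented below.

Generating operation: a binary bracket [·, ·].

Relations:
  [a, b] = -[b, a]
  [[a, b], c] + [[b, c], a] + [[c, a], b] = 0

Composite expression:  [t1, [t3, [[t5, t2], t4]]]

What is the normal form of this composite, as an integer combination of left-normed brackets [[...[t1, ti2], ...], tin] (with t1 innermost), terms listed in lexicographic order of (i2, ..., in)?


[[[[t1, t2], t5], t4], t3] - [[[[t1, t3], t2], t5], t4] + [[[[t1, t3], t4], t2], t5] - [[[[t1, t3], t4], t5], t2] + [[[[t1, t3], t5], t2], t4] - [[[[t1, t4], t2], t5], t3] + [[[[t1, t4], t5], t2], t3] - [[[[t1, t5], t2], t4], t3]

Skip Jacobi rewriting: expand, keep t1-initial words, read off terms.
Composite bracket: [t1, [t3, [[t5, t2], t4]]]
Expanding via [a, b] = ab - ba: 16 signed words (2^4 = 16).
Keep just the words that open with t1:
  t1t2t5t4t3 appears with sign +1, giving the term +[[[[t1, t2], t5], t4], t3]
  t1t3t2t5t4 appears with sign -1, giving the term -[[[[t1, t3], t2], t5], t4]
  t1t3t4t2t5 appears with sign +1, giving the term +[[[[t1, t3], t4], t2], t5]
  t1t3t4t5t2 appears with sign -1, giving the term -[[[[t1, t3], t4], t5], t2]
  t1t3t5t2t4 appears with sign +1, giving the term +[[[[t1, t3], t5], t2], t4]
  t1t4t2t5t3 appears with sign -1, giving the term -[[[[t1, t4], t2], t5], t3]
  t1t4t5t2t3 appears with sign +1, giving the term +[[[[t1, t4], t5], t2], t3]
  t1t5t2t4t3 appears with sign -1, giving the term -[[[[t1, t5], t2], t4], t3]


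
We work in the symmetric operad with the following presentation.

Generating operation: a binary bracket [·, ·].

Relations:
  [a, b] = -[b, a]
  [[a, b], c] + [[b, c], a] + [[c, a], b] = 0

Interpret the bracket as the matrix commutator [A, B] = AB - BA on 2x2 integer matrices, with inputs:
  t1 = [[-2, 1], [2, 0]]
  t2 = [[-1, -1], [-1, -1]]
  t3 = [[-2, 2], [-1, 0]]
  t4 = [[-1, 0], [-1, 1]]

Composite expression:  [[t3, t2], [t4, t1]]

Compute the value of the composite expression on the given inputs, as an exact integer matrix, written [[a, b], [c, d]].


[[8, 8], [32, -8]]

[t3, t2] = [[-3, 2], [-2, 3]]
[t4, t1] = [[1, -2], [6, -1]]
[[t3, t2], [t4, t1]] = [[8, 8], [32, -8]]


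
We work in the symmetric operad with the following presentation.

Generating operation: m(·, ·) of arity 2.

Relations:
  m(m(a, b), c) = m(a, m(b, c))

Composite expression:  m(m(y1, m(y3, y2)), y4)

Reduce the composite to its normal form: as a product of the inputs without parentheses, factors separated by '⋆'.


y1 ⋆ y3 ⋆ y2 ⋆ y4

All parenthesizations of m agree; list the y-inputs left to right.
m(y3, y2) linearizes to y3 ⋆ y2
m(y1, m(y3, y2)) linearizes to y1 ⋆ y3 ⋆ y2
m(m(y1, m(y3, y2)), y4) linearizes to y1 ⋆ y3 ⋆ y2 ⋆ y4


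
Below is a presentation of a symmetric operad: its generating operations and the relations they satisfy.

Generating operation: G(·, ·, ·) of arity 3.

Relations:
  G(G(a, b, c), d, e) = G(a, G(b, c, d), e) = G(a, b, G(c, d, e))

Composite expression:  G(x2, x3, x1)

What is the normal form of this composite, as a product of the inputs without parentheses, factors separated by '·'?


x2 · x3 · x1

Every regrouping of G is equal, so read the x-inputs in written order.
G(x2, x3, x1) unparenthesizes to x2 · x3 · x1


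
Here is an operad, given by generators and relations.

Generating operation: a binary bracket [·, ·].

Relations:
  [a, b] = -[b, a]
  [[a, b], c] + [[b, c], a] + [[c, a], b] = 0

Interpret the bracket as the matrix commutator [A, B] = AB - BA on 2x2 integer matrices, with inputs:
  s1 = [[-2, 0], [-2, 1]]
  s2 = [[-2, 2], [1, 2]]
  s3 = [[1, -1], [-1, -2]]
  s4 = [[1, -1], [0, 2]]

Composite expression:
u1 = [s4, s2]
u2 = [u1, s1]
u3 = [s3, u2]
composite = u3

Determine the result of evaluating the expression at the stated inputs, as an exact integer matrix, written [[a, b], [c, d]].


[[-11, -30], [-3, 11]]

[s4, s2] = [[-1, -6], [1, 1]]
[[s4, s2], s1] = [[12, -18], [-7, -12]]
[s3, [[s4, s2], s1]] = [[-11, -30], [-3, 11]]


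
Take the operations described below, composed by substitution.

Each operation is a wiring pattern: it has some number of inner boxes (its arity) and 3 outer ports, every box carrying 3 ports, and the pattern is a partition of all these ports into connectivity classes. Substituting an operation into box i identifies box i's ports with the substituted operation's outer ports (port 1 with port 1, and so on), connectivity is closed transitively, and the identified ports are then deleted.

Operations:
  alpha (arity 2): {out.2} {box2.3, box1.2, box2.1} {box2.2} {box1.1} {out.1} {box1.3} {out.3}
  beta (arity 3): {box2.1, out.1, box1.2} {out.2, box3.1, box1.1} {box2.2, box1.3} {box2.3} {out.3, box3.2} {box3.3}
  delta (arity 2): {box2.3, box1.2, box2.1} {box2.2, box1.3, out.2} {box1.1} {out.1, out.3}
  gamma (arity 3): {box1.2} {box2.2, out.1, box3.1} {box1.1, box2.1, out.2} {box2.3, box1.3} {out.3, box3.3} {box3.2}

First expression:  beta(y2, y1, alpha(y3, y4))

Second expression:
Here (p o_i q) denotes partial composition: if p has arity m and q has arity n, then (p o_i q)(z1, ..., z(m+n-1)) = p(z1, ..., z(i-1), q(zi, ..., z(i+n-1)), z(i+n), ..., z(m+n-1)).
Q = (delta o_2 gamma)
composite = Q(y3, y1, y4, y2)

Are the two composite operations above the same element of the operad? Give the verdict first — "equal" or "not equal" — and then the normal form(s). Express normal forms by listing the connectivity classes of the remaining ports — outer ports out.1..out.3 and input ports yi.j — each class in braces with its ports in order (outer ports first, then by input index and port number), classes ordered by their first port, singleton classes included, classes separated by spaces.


not equal; the first gives {out.1, y1.1, y2.2} {out.2, y2.1} {out.3} {y1.2, y2.3} {y1.3} {y3.1} {y3.2, y4.1, y4.3} {y3.3} {y4.2} and the second {out.1, out.3} {out.2, y1.1, y3.3, y4.1} {y1.2} {y1.3, y4.3} {y2.1, y2.3, y3.2, y4.2} {y2.2} {y3.1}


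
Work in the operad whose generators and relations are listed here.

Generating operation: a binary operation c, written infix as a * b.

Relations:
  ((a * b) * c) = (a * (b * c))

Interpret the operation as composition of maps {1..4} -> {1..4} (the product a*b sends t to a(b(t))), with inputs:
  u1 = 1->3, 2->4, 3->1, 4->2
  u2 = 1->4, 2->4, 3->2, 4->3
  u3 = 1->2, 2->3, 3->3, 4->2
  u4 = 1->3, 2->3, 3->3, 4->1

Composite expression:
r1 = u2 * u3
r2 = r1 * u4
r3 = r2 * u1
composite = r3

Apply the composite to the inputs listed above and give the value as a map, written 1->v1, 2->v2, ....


1->2, 2->4, 3->2, 4->2

(u2 * u3) = 1->4, 2->2, 3->2, 4->4
((u2 * u3) * u4) = 1->2, 2->2, 3->2, 4->4
(((u2 * u3) * u4) * u1) = 1->2, 2->4, 3->2, 4->2


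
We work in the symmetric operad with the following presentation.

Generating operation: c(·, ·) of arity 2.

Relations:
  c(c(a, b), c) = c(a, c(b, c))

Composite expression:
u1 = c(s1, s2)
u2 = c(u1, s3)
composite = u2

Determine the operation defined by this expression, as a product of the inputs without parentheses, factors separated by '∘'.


All parenthesizations of c agree; list the s-inputs left to right.
c(s1, s2) collapses to s1 ∘ s2
c(c(s1, s2), s3) collapses to s1 ∘ s2 ∘ s3

s1 ∘ s2 ∘ s3


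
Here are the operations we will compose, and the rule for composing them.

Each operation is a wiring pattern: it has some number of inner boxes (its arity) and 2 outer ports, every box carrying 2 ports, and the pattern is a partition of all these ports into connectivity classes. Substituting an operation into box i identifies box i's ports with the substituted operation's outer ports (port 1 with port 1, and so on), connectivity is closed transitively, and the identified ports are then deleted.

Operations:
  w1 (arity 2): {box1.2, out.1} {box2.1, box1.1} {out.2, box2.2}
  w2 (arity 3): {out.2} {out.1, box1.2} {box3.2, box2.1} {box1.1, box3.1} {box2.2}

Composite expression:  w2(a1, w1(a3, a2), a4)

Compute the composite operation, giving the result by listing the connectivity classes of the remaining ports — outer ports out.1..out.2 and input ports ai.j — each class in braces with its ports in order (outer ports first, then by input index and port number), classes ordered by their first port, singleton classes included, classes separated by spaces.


{out.1, a1.2} {out.2} {a1.1, a4.1} {a2.1, a3.1} {a2.2} {a3.2, a4.2}

After gluing at w2, chains via deleted ports link the a-ports.
after w1, the pattern on (a3, a2) reads {out.1, a3.2} {out.2, a2.2} {a2.1, a3.1} (out.j = its outer ports)
after w2, the pattern on (a1, a3, a2, a4) reads {out.1, a1.2} {out.2} {a1.1, a4.1} {a2.1, a3.1} {a2.2} {a3.2, a4.2} (out.j = its outer ports)


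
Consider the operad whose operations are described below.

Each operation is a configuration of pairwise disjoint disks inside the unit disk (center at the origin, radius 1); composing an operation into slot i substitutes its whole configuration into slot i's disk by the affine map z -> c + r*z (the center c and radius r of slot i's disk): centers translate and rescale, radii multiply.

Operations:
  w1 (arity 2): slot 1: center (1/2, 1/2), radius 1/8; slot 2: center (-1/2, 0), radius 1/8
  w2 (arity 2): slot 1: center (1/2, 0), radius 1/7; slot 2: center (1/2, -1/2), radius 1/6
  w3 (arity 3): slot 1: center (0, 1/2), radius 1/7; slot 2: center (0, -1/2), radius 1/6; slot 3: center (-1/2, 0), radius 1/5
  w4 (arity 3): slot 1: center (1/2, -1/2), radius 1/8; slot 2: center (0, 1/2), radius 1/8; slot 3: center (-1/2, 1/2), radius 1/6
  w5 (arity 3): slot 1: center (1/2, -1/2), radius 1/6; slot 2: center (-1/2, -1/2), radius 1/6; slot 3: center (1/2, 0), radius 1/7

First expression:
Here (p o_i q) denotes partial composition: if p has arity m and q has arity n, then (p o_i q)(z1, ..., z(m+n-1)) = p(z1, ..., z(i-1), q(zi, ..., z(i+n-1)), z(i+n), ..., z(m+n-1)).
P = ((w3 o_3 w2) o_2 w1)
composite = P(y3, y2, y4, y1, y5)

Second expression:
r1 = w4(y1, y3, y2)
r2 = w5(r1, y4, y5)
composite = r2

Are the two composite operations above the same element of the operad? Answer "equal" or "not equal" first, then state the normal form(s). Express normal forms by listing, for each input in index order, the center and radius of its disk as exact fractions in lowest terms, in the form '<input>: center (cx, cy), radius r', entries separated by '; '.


Normal form of the first expression: y1: center (-2/5, 0), radius 1/35; y2: center (1/12, -5/12), radius 1/48; y3: center (0, 1/2), radius 1/7; y4: center (-1/12, -1/2), radius 1/48; y5: center (-2/5, -1/10), radius 1/30
Normal form of the second expression: y1: center (7/12, -7/12), radius 1/48; y2: center (5/12, -5/12), radius 1/36; y3: center (1/2, -5/12), radius 1/48; y4: center (-1/2, -1/2), radius 1/6; y5: center (1/2, 0), radius 1/7
Distinct normal forms: not equal.

not equal; first: y1: center (-2/5, 0), radius 1/35; y2: center (1/12, -5/12), radius 1/48; y3: center (0, 1/2), radius 1/7; y4: center (-1/12, -1/2), radius 1/48; y5: center (-2/5, -1/10), radius 1/30; second: y1: center (7/12, -7/12), radius 1/48; y2: center (5/12, -5/12), radius 1/36; y3: center (1/2, -5/12), radius 1/48; y4: center (-1/2, -1/2), radius 1/6; y5: center (1/2, 0), radius 1/7


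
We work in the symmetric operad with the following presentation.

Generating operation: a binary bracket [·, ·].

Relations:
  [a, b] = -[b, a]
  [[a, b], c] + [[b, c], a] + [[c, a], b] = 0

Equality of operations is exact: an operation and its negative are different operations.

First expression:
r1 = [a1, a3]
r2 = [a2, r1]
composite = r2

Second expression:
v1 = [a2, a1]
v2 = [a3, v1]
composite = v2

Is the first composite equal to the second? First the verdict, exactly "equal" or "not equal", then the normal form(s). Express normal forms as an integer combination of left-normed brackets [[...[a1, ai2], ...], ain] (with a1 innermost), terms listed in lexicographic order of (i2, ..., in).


Reducing the first expression gives -[[a1, a3], a2]
Reducing the second expression gives [[a1, a2], a3]
The forms do not match — not equal.

not equal: they reduce to -[[a1, a3], a2] and [[a1, a2], a3]


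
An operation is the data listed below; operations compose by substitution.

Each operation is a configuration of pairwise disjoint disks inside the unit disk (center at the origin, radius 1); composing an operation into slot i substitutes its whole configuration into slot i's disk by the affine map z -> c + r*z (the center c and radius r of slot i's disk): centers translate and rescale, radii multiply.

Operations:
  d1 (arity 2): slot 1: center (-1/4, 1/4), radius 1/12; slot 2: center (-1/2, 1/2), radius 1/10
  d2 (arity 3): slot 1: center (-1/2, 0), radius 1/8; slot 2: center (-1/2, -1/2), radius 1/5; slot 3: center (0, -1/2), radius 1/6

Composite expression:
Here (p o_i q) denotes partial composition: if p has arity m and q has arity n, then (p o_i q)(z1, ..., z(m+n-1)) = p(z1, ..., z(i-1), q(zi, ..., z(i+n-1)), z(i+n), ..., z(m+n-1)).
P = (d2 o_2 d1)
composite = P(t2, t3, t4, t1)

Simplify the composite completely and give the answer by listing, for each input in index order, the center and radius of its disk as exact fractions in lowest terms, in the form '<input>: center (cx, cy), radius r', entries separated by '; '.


Each t-disk chains the slot maps above it in d2; radii multiply.
tracing t2 down its 1-map path: center (-1/2, 0), radius 1/8
tracing t3 down its 2-map path: center (-11/20, -9/20), radius 1/60
tracing t4 down its 2-map path: center (-3/5, -2/5), radius 1/50
tracing t1 down its 1-map path: center (0, -1/2), radius 1/6

t1: center (0, -1/2), radius 1/6; t2: center (-1/2, 0), radius 1/8; t3: center (-11/20, -9/20), radius 1/60; t4: center (-3/5, -2/5), radius 1/50


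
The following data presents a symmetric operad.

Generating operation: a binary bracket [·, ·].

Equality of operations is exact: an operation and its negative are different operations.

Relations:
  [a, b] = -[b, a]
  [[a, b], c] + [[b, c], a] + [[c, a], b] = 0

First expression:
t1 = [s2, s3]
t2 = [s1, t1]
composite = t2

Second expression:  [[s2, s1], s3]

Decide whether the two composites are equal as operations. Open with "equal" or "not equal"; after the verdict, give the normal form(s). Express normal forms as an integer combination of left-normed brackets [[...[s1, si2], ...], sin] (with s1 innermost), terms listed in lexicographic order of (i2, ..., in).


In normal form, the first expression is [[s1, s2], s3] - [[s1, s3], s2]
In normal form, the second expression is -[[s1, s2], s3]
They disagree, so not equal.

not equal; first: [[s1, s2], s3] - [[s1, s3], s2]; second: -[[s1, s2], s3]


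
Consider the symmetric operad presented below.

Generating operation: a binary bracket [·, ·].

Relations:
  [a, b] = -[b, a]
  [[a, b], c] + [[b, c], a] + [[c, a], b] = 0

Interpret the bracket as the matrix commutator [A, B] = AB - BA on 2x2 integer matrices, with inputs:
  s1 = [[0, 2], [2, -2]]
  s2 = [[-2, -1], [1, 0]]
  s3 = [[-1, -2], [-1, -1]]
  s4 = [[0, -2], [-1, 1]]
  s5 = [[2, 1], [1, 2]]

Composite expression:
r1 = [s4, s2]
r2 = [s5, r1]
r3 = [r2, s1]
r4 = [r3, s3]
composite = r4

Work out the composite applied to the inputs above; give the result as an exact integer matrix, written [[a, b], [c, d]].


[s4, s2] = [[-3, -3], [3, 3]]
[s5, [s4, s2]] = [[6, 6], [-6, -6]]
[[s5, [s4, s2]], s1] = [[24, 12], [-36, -24]]
[[[s5, [s4, s2]], s1], s3] = [[-84, -96], [48, 84]]

[[-84, -96], [48, 84]]


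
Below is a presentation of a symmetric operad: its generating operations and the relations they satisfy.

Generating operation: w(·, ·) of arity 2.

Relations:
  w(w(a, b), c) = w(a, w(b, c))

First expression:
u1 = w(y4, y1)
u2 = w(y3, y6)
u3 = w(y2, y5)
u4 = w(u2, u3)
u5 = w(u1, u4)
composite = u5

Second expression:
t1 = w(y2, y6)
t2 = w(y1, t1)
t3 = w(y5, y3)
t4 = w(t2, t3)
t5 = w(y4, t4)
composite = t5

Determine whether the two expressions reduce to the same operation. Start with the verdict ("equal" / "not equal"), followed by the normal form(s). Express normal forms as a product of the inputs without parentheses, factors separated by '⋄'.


not equal; the first gives y4 ⋄ y1 ⋄ y3 ⋄ y6 ⋄ y2 ⋄ y5 and the second y4 ⋄ y1 ⋄ y2 ⋄ y6 ⋄ y5 ⋄ y3

Reducing the first expression gives y4 ⋄ y1 ⋄ y3 ⋄ y6 ⋄ y2 ⋄ y5
Reducing the second expression gives y4 ⋄ y1 ⋄ y2 ⋄ y6 ⋄ y5 ⋄ y3
Distinct normal forms: not equal.


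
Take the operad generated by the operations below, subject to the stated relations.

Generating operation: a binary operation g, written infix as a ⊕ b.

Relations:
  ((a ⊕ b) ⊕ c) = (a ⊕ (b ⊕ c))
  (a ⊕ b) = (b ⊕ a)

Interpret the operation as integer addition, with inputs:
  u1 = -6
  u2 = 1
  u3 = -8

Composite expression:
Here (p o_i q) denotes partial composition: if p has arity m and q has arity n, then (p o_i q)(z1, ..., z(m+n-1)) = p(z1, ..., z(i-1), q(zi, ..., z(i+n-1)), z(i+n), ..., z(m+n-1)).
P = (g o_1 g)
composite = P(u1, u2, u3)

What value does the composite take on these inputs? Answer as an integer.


(u1 ⊕ u2) = -5
((u1 ⊕ u2) ⊕ u3) = -13

-13


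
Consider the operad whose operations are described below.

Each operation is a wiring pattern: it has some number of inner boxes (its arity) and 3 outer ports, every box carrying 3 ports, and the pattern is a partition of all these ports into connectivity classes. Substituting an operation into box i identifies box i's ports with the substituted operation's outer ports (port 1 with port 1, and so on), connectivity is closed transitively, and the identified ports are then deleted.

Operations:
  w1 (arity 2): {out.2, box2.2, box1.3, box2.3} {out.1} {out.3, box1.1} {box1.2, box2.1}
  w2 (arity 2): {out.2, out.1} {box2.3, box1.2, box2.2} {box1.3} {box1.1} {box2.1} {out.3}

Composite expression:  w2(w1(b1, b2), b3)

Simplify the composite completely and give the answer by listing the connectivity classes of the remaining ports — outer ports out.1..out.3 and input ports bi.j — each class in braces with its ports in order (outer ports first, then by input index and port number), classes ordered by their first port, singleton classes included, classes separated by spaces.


{out.1, out.2} {out.3} {b1.1} {b1.2, b2.1} {b1.3, b2.2, b2.3, b3.2, b3.3} {b3.1}
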